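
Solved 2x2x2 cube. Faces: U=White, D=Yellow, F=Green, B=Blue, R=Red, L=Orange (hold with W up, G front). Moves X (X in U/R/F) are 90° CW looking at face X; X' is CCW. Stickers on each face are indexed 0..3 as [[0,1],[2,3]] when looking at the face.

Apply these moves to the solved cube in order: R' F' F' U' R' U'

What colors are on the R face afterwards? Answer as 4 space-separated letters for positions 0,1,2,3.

After move 1 (R'): R=RRRR U=WBWB F=GWGW D=YGYG B=YBYB
After move 2 (F'): F=WWGG U=WBRR R=GRYR D=OOYG L=OBOW
After move 3 (F'): F=WGWG U=WBGY R=OROR D=BWYG L=OROR
After move 4 (U'): U=BYWG F=ORWG R=WGOR B=ORYB L=YBOR
After move 5 (R'): R=GRWO U=BYWO F=OYWG D=BRYG B=GRWB
After move 6 (U'): U=YOBW F=YBWG R=OYWO B=GRWB L=GROR
Query: R face = OYWO

Answer: O Y W O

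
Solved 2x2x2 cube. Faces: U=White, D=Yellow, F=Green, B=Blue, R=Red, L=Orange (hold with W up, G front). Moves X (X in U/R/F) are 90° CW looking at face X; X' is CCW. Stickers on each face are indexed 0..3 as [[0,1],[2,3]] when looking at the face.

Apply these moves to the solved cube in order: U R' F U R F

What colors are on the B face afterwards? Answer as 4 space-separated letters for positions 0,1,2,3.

After move 1 (U): U=WWWW F=RRGG R=BBRR B=OOBB L=GGOO
After move 2 (R'): R=BRBR U=WBWO F=RWGW D=YRYG B=YOYB
After move 3 (F): F=GRWW U=WBOG R=WROR D=BBYG L=GYOR
After move 4 (U): U=OWGB F=WRWW R=YOOR B=GYYB L=GROR
After move 5 (R): R=OYRO U=ORGW F=WBWG D=BYYG B=BYWB
After move 6 (F): F=WWGB U=ORRR R=GYWO D=ROYG L=GBOY
Query: B face = BYWB

Answer: B Y W B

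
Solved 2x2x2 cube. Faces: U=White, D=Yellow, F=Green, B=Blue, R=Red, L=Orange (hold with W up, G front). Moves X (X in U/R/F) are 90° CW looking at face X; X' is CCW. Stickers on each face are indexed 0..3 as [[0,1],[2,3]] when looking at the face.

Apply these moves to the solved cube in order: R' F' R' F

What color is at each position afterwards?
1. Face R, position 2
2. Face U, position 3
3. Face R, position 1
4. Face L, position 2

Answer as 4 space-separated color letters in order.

After move 1 (R'): R=RRRR U=WBWB F=GWGW D=YGYG B=YBYB
After move 2 (F'): F=WWGG U=WBRR R=GRYR D=OOYG L=OBOW
After move 3 (R'): R=RRGY U=WYRY F=WBGR D=OWYG B=GBOB
After move 4 (F): F=GWRB U=WYWB R=RRYY D=GRYG L=OOOW
Query 1: R[2] = Y
Query 2: U[3] = B
Query 3: R[1] = R
Query 4: L[2] = O

Answer: Y B R O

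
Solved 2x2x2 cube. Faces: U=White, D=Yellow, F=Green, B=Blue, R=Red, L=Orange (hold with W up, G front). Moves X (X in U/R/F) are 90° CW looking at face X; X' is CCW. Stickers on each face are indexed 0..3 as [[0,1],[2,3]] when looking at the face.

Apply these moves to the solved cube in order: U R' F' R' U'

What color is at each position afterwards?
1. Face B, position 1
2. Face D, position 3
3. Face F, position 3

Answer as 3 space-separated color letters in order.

Answer: R G B

Derivation:
After move 1 (U): U=WWWW F=RRGG R=BBRR B=OOBB L=GGOO
After move 2 (R'): R=BRBR U=WBWO F=RWGW D=YRYG B=YOYB
After move 3 (F'): F=WWRG U=WBBB R=RRYR D=GOYG L=GOOW
After move 4 (R'): R=RRRY U=WYBY F=WBRB D=GWYG B=GOOB
After move 5 (U'): U=YYWB F=GORB R=WBRY B=RROB L=GOOW
Query 1: B[1] = R
Query 2: D[3] = G
Query 3: F[3] = B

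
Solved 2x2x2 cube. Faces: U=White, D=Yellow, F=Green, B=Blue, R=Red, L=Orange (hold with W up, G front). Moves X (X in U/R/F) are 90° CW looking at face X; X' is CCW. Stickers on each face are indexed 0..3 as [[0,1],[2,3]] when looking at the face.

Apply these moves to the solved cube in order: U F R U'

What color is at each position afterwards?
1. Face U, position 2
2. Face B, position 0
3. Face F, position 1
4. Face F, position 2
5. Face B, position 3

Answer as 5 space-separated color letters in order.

After move 1 (U): U=WWWW F=RRGG R=BBRR B=OOBB L=GGOO
After move 2 (F): F=GRGR U=WWOG R=WBWR D=RBYY L=GYOY
After move 3 (R): R=WWRB U=WROR F=GBGY D=RBYO B=GOWB
After move 4 (U'): U=RRWO F=GYGY R=GBRB B=WWWB L=GOOY
Query 1: U[2] = W
Query 2: B[0] = W
Query 3: F[1] = Y
Query 4: F[2] = G
Query 5: B[3] = B

Answer: W W Y G B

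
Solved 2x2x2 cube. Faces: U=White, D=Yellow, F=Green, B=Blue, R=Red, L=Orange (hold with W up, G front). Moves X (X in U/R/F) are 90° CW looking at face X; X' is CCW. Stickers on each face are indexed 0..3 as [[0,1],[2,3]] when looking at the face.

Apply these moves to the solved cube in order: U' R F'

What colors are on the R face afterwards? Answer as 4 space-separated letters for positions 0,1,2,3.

Answer: B G Y G

Derivation:
After move 1 (U'): U=WWWW F=OOGG R=GGRR B=RRBB L=BBOO
After move 2 (R): R=RGRG U=WOWG F=OYGY D=YBYR B=WRWB
After move 3 (F'): F=YYOG U=WORR R=BGYG D=BOYR L=BGOW
Query: R face = BGYG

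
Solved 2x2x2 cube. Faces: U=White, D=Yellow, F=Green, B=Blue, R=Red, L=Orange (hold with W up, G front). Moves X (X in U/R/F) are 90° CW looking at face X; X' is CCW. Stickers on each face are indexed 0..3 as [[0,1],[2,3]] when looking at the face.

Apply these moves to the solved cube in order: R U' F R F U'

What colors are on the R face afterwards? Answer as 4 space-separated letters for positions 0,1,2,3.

Answer: Y G O Y

Derivation:
After move 1 (R): R=RRRR U=WGWG F=GYGY D=YBYB B=WBWB
After move 2 (U'): U=GGWW F=OOGY R=GYRR B=RRWB L=WBOO
After move 3 (F): F=GOYO U=GGOB R=WYWR D=RGYB L=WYOB
After move 4 (R): R=WWRY U=GOOO F=GGYB D=RWYR B=BRGB
After move 5 (F): F=YGBG U=GOBY R=OWOY D=RWYR L=WROW
After move 6 (U'): U=OYGB F=WRBG R=YGOY B=OWGB L=BROW
Query: R face = YGOY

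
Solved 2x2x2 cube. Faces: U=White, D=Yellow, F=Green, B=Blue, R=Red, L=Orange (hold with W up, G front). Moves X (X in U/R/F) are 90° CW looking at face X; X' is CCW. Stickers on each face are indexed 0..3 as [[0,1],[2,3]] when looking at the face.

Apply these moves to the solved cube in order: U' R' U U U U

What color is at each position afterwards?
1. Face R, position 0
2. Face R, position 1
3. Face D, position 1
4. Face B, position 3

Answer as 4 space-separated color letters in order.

Answer: G R O B

Derivation:
After move 1 (U'): U=WWWW F=OOGG R=GGRR B=RRBB L=BBOO
After move 2 (R'): R=GRGR U=WBWR F=OWGW D=YOYG B=YRYB
After move 3 (U): U=WWRB F=GRGW R=YRGR B=BBYB L=OWOO
After move 4 (U): U=RWBW F=YRGW R=BBGR B=OWYB L=GROO
After move 5 (U): U=BRWW F=BBGW R=OWGR B=GRYB L=YROO
After move 6 (U): U=WBWR F=OWGW R=GRGR B=YRYB L=BBOO
Query 1: R[0] = G
Query 2: R[1] = R
Query 3: D[1] = O
Query 4: B[3] = B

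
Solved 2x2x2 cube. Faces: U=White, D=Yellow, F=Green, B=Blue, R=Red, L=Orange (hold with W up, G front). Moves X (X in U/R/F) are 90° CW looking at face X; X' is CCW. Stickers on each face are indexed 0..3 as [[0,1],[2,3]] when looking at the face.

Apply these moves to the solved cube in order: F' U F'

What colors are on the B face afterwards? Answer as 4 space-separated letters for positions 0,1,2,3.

Answer: O W B B

Derivation:
After move 1 (F'): F=GGGG U=WWRR R=YRYR D=OOYY L=OWOW
After move 2 (U): U=RWRW F=YRGG R=BBYR B=OWBB L=GGOW
After move 3 (F'): F=RGYG U=RWBY R=OBOR D=GWYY L=GWOR
Query: B face = OWBB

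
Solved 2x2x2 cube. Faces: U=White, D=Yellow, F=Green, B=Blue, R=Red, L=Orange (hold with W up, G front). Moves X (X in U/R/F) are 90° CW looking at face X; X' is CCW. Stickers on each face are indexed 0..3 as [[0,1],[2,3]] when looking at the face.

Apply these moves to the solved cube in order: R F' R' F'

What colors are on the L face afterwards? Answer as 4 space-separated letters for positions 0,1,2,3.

After move 1 (R): R=RRRR U=WGWG F=GYGY D=YBYB B=WBWB
After move 2 (F'): F=YYGG U=WGRR R=BRYR D=OOYB L=OGOW
After move 3 (R'): R=RRBY U=WWRW F=YGGR D=OYYG B=BBOB
After move 4 (F'): F=GRYG U=WWRB R=YROY D=GWYG L=OWOR
Query: L face = OWOR

Answer: O W O R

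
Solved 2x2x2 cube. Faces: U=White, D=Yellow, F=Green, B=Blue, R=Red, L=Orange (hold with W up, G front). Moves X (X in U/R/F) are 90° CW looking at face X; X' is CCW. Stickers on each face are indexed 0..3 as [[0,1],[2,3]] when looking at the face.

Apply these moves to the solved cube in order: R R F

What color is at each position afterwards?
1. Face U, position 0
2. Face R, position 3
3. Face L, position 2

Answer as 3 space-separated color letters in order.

Answer: W R O

Derivation:
After move 1 (R): R=RRRR U=WGWG F=GYGY D=YBYB B=WBWB
After move 2 (R): R=RRRR U=WYWY F=GBGB D=YWYW B=GBGB
After move 3 (F): F=GGBB U=WYOO R=WRYR D=RRYW L=OYOW
Query 1: U[0] = W
Query 2: R[3] = R
Query 3: L[2] = O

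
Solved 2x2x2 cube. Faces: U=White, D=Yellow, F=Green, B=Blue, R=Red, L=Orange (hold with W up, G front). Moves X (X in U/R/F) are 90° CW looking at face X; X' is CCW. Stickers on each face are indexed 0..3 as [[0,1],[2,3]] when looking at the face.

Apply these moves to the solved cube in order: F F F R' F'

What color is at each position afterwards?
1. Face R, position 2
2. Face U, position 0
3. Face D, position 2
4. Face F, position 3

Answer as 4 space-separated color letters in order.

After move 1 (F): F=GGGG U=WWOO R=WRWR D=RRYY L=OYOY
After move 2 (F): F=GGGG U=WWYY R=OROR D=WWYY L=OROR
After move 3 (F): F=GGGG U=WWRR R=YRYR D=OOYY L=OWOW
After move 4 (R'): R=RRYY U=WBRB F=GWGR D=OGYG B=YBOB
After move 5 (F'): F=WRGG U=WBRY R=GROY D=WWYG L=OBOR
Query 1: R[2] = O
Query 2: U[0] = W
Query 3: D[2] = Y
Query 4: F[3] = G

Answer: O W Y G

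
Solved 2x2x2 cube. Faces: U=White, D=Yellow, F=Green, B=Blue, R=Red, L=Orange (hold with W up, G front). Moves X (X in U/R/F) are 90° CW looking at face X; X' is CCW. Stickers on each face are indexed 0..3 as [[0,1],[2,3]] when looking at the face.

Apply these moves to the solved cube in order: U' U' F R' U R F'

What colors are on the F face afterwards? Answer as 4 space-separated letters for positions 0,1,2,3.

After move 1 (U'): U=WWWW F=OOGG R=GGRR B=RRBB L=BBOO
After move 2 (U'): U=WWWW F=BBGG R=OORR B=GGBB L=RROO
After move 3 (F): F=GBGB U=WWOR R=WOWR D=ROYY L=RYOY
After move 4 (R'): R=ORWW U=WBOG F=GWGR D=RBYB B=YGOB
After move 5 (U): U=OWGB F=ORGR R=YGWW B=RYOB L=GWOY
After move 6 (R): R=WYWG U=ORGR F=OBGB D=ROYR B=BYWB
After move 7 (F'): F=BBOG U=ORWW R=OYRG D=WYYR L=GROG
Query: F face = BBOG

Answer: B B O G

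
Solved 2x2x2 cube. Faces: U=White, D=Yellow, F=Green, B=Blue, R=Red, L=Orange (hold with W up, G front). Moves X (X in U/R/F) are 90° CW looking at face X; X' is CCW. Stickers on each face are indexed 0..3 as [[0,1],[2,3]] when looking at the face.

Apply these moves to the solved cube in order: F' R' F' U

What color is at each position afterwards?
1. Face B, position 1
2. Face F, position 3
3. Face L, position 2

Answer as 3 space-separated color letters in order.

After move 1 (F'): F=GGGG U=WWRR R=YRYR D=OOYY L=OWOW
After move 2 (R'): R=RRYY U=WBRB F=GWGR D=OGYG B=YBOB
After move 3 (F'): F=WRGG U=WBRY R=GROY D=WWYG L=OBOR
After move 4 (U): U=RWYB F=GRGG R=YBOY B=OBOB L=WROR
Query 1: B[1] = B
Query 2: F[3] = G
Query 3: L[2] = O

Answer: B G O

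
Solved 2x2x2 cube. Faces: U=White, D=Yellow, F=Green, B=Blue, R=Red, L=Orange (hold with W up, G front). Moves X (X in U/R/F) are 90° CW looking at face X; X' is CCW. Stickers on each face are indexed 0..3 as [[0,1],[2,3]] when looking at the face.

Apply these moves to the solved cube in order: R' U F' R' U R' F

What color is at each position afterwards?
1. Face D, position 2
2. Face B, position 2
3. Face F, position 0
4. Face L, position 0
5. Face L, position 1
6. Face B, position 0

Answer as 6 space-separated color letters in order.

Answer: Y W R R W G

Derivation:
After move 1 (R'): R=RRRR U=WBWB F=GWGW D=YGYG B=YBYB
After move 2 (U): U=WWBB F=RRGW R=YBRR B=OOYB L=GWOO
After move 3 (F'): F=RWRG U=WWYR R=GBYR D=WOYG L=GBOB
After move 4 (R'): R=BRGY U=WYYO F=RWRR D=WWYG B=GOOB
After move 5 (U): U=YWOY F=BRRR R=GOGY B=GBOB L=RWOB
After move 6 (R'): R=OYGG U=YOOG F=BWRY D=WRYR B=GBWB
After move 7 (F): F=RBYW U=YOBW R=OYGG D=GOYR L=RWOR
Query 1: D[2] = Y
Query 2: B[2] = W
Query 3: F[0] = R
Query 4: L[0] = R
Query 5: L[1] = W
Query 6: B[0] = G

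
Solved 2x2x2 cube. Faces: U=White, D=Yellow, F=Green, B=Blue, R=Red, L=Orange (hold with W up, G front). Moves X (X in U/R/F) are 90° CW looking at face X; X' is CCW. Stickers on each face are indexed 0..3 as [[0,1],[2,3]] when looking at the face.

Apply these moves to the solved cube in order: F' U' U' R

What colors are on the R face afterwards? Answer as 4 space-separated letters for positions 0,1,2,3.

After move 1 (F'): F=GGGG U=WWRR R=YRYR D=OOYY L=OWOW
After move 2 (U'): U=WRWR F=OWGG R=GGYR B=YRBB L=BBOW
After move 3 (U'): U=RRWW F=BBGG R=OWYR B=GGBB L=YROW
After move 4 (R): R=YORW U=RBWG F=BOGY D=OBYG B=WGRB
Query: R face = YORW

Answer: Y O R W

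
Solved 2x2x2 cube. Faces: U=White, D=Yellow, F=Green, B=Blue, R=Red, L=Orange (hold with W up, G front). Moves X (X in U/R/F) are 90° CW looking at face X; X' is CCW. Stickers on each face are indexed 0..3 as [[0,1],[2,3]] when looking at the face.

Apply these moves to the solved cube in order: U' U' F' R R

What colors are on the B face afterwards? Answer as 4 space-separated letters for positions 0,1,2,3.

Answer: G G G B

Derivation:
After move 1 (U'): U=WWWW F=OOGG R=GGRR B=RRBB L=BBOO
After move 2 (U'): U=WWWW F=BBGG R=OORR B=GGBB L=RROO
After move 3 (F'): F=BGBG U=WWOR R=YOYR D=ROYY L=RWOW
After move 4 (R): R=YYRO U=WGOG F=BOBY D=RBYG B=RGWB
After move 5 (R): R=RYOY U=WOOY F=BBBG D=RWYR B=GGGB
Query: B face = GGGB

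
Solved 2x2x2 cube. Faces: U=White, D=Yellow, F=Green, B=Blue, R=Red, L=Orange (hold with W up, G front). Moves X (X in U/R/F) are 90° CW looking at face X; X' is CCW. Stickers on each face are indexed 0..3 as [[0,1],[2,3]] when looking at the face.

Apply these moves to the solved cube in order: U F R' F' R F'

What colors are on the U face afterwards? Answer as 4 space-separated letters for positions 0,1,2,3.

Answer: W G R W

Derivation:
After move 1 (U): U=WWWW F=RRGG R=BBRR B=OOBB L=GGOO
After move 2 (F): F=GRGR U=WWOG R=WBWR D=RBYY L=GYOY
After move 3 (R'): R=BRWW U=WBOO F=GWGG D=RRYR B=YOBB
After move 4 (F'): F=WGGG U=WBBW R=RRRW D=YYYR L=GOOO
After move 5 (R): R=RRWR U=WGBG F=WYGR D=YBYY B=WOBB
After move 6 (F'): F=YRWG U=WGRW R=BRYR D=OOYY L=GGOB
Query: U face = WGRW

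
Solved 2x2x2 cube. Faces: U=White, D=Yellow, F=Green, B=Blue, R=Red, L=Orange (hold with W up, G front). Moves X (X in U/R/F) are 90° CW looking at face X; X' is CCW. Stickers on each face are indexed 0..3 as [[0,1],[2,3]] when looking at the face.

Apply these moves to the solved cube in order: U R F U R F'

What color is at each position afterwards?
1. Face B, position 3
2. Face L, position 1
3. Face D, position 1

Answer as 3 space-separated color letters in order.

After move 1 (U): U=WWWW F=RRGG R=BBRR B=OOBB L=GGOO
After move 2 (R): R=RBRB U=WRWG F=RYGY D=YBYO B=WOWB
After move 3 (F): F=GRYY U=WROG R=WBGB D=RRYO L=GYOB
After move 4 (U): U=OWGR F=WBYY R=WOGB B=GYWB L=GROB
After move 5 (R): R=GWBO U=OBGY F=WRYO D=RWYG B=RYWB
After move 6 (F'): F=ROWY U=OBGB R=WWRO D=RBYG L=GYOG
Query 1: B[3] = B
Query 2: L[1] = Y
Query 3: D[1] = B

Answer: B Y B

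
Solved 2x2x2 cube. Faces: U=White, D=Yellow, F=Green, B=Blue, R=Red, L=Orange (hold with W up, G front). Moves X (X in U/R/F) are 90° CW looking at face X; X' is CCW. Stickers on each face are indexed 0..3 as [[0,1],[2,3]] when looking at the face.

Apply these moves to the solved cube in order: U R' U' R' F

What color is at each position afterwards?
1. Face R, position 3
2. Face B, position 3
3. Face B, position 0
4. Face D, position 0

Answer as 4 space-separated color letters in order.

Answer: B B G R

Derivation:
After move 1 (U): U=WWWW F=RRGG R=BBRR B=OOBB L=GGOO
After move 2 (R'): R=BRBR U=WBWO F=RWGW D=YRYG B=YOYB
After move 3 (U'): U=BOWW F=GGGW R=RWBR B=BRYB L=YOOO
After move 4 (R'): R=WRRB U=BYWB F=GOGW D=YGYW B=GRRB
After move 5 (F): F=GGWO U=BYOO R=WRBB D=RWYW L=YYOG
Query 1: R[3] = B
Query 2: B[3] = B
Query 3: B[0] = G
Query 4: D[0] = R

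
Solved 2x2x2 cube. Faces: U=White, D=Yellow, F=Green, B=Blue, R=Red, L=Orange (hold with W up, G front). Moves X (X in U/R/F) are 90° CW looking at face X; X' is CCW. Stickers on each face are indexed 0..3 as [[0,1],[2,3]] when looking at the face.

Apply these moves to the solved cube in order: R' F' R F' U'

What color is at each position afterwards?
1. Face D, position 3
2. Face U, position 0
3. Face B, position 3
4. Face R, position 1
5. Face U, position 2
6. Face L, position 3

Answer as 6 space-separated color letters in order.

After move 1 (R'): R=RRRR U=WBWB F=GWGW D=YGYG B=YBYB
After move 2 (F'): F=WWGG U=WBRR R=GRYR D=OOYG L=OBOW
After move 3 (R): R=YGRR U=WWRG F=WOGG D=OYYY B=RBBB
After move 4 (F'): F=OGWG U=WWYR R=YGOR D=BWYY L=OGOR
After move 5 (U'): U=WRWY F=OGWG R=OGOR B=YGBB L=RBOR
Query 1: D[3] = Y
Query 2: U[0] = W
Query 3: B[3] = B
Query 4: R[1] = G
Query 5: U[2] = W
Query 6: L[3] = R

Answer: Y W B G W R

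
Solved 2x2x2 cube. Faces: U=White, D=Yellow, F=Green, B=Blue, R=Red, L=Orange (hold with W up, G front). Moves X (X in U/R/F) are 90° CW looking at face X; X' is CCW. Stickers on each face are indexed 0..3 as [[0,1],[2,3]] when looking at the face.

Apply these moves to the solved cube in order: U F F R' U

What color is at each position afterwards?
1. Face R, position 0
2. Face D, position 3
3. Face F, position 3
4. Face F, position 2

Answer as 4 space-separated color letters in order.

Answer: Y R Y R

Derivation:
After move 1 (U): U=WWWW F=RRGG R=BBRR B=OOBB L=GGOO
After move 2 (F): F=GRGR U=WWOG R=WBWR D=RBYY L=GYOY
After move 3 (F): F=GGRR U=WWYY R=OBGR D=WWYY L=GROB
After move 4 (R'): R=BROG U=WBYO F=GWRY D=WGYR B=YOWB
After move 5 (U): U=YWOB F=BRRY R=YOOG B=GRWB L=GWOB
Query 1: R[0] = Y
Query 2: D[3] = R
Query 3: F[3] = Y
Query 4: F[2] = R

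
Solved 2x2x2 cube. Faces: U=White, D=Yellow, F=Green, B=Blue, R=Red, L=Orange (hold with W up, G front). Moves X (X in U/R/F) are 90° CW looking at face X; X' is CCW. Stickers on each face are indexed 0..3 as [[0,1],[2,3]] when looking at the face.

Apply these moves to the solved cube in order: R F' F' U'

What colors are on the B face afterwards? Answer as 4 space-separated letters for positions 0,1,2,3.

Answer: O R W B

Derivation:
After move 1 (R): R=RRRR U=WGWG F=GYGY D=YBYB B=WBWB
After move 2 (F'): F=YYGG U=WGRR R=BRYR D=OOYB L=OGOW
After move 3 (F'): F=YGYG U=WGBY R=OROR D=GWYB L=OROR
After move 4 (U'): U=GYWB F=ORYG R=YGOR B=ORWB L=WBOR
Query: B face = ORWB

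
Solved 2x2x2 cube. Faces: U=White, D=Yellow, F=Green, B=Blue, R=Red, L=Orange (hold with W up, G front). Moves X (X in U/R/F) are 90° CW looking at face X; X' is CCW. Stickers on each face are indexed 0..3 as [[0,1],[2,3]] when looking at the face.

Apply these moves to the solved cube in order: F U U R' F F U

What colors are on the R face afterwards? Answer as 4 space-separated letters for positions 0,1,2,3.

After move 1 (F): F=GGGG U=WWOO R=WRWR D=RRYY L=OYOY
After move 2 (U): U=OWOW F=WRGG R=BBWR B=OYBB L=GGOY
After move 3 (U): U=OOWW F=BBGG R=OYWR B=GGBB L=WROY
After move 4 (R'): R=YROW U=OBWG F=BOGW D=RBYG B=YGRB
After move 5 (F): F=GBWO U=OBYR R=WRGW D=OYYG L=WROB
After move 6 (F): F=WGOB U=OBBR R=YRRW D=GWYG L=WOOY
After move 7 (U): U=BORB F=YROB R=YGRW B=WORB L=WGOY
Query: R face = YGRW

Answer: Y G R W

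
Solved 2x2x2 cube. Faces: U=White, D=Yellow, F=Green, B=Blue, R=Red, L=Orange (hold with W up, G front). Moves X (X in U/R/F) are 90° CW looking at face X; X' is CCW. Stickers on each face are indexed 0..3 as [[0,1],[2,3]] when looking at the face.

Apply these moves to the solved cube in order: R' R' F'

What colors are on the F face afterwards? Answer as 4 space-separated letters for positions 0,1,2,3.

After move 1 (R'): R=RRRR U=WBWB F=GWGW D=YGYG B=YBYB
After move 2 (R'): R=RRRR U=WYWY F=GBGB D=YWYW B=GBGB
After move 3 (F'): F=BBGG U=WYRR R=WRYR D=OOYW L=OYOW
Query: F face = BBGG

Answer: B B G G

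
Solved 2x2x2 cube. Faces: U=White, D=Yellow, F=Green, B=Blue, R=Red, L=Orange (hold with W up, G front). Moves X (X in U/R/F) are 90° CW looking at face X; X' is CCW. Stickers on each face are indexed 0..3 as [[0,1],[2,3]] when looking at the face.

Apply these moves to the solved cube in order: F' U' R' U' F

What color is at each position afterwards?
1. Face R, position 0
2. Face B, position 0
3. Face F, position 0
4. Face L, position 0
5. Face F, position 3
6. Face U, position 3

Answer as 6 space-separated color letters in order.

Answer: W G G Y B R

Derivation:
After move 1 (F'): F=GGGG U=WWRR R=YRYR D=OOYY L=OWOW
After move 2 (U'): U=WRWR F=OWGG R=GGYR B=YRBB L=BBOW
After move 3 (R'): R=GRGY U=WBWY F=ORGR D=OWYG B=YROB
After move 4 (U'): U=BYWW F=BBGR R=ORGY B=GROB L=YROW
After move 5 (F): F=GBRB U=BYWR R=WRWY D=GOYG L=YOOW
Query 1: R[0] = W
Query 2: B[0] = G
Query 3: F[0] = G
Query 4: L[0] = Y
Query 5: F[3] = B
Query 6: U[3] = R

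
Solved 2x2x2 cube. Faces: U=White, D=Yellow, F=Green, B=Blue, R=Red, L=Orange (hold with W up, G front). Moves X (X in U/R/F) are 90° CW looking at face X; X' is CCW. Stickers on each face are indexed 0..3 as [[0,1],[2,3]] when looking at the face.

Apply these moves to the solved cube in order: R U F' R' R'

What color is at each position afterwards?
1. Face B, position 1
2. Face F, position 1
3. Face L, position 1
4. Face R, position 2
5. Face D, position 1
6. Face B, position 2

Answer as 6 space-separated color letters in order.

After move 1 (R): R=RRRR U=WGWG F=GYGY D=YBYB B=WBWB
After move 2 (U): U=WWGG F=RRGY R=WBRR B=OOWB L=GYOO
After move 3 (F'): F=RYRG U=WWWR R=BBYR D=YOYB L=GGOG
After move 4 (R'): R=BRBY U=WWWO F=RWRR D=YYYG B=BOOB
After move 5 (R'): R=RYBB U=WOWB F=RWRO D=YWYR B=GOYB
Query 1: B[1] = O
Query 2: F[1] = W
Query 3: L[1] = G
Query 4: R[2] = B
Query 5: D[1] = W
Query 6: B[2] = Y

Answer: O W G B W Y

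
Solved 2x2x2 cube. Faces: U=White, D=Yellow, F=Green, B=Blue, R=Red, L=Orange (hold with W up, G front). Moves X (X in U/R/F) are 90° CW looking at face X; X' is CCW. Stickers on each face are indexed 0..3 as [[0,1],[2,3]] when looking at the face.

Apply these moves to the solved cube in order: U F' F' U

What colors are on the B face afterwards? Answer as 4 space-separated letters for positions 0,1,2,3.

Answer: G R B B

Derivation:
After move 1 (U): U=WWWW F=RRGG R=BBRR B=OOBB L=GGOO
After move 2 (F'): F=RGRG U=WWBR R=YBYR D=GOYY L=GWOW
After move 3 (F'): F=GGRR U=WWYY R=OBGR D=WWYY L=GROB
After move 4 (U): U=YWYW F=OBRR R=OOGR B=GRBB L=GGOB
Query: B face = GRBB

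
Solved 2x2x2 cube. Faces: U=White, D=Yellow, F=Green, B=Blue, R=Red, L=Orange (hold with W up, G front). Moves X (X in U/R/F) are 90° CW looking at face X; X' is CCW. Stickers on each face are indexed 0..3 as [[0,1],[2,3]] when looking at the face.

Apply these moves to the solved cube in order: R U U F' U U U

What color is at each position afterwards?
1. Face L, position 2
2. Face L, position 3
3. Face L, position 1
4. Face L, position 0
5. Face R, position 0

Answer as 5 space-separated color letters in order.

After move 1 (R): R=RRRR U=WGWG F=GYGY D=YBYB B=WBWB
After move 2 (U): U=WWGG F=RRGY R=WBRR B=OOWB L=GYOO
After move 3 (U): U=GWGW F=WBGY R=OORR B=GYWB L=RROO
After move 4 (F'): F=BYWG U=GWOR R=BOYR D=ROYB L=RWOG
After move 5 (U): U=OGRW F=BOWG R=GYYR B=RWWB L=BYOG
After move 6 (U): U=ROWG F=GYWG R=RWYR B=BYWB L=BOOG
After move 7 (U): U=WRGO F=RWWG R=BYYR B=BOWB L=GYOG
Query 1: L[2] = O
Query 2: L[3] = G
Query 3: L[1] = Y
Query 4: L[0] = G
Query 5: R[0] = B

Answer: O G Y G B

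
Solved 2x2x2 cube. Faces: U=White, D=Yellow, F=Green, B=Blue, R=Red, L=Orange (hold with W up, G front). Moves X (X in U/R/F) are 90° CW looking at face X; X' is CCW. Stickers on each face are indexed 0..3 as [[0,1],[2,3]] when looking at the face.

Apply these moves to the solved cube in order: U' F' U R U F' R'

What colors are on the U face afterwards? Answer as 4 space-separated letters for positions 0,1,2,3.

After move 1 (U'): U=WWWW F=OOGG R=GGRR B=RRBB L=BBOO
After move 2 (F'): F=OGOG U=WWGR R=YGYR D=BOYY L=BWOW
After move 3 (U): U=GWRW F=YGOG R=RRYR B=BWBB L=OGOW
After move 4 (R): R=YRRR U=GGRG F=YOOY D=BBYB B=WWWB
After move 5 (U): U=RGGG F=YROY R=WWRR B=OGWB L=YOOW
After move 6 (F'): F=RYYO U=RGWR R=BWBR D=OWYB L=YGOG
After move 7 (R'): R=WRBB U=RWWO F=RGYR D=OYYO B=BGWB
Query: U face = RWWO

Answer: R W W O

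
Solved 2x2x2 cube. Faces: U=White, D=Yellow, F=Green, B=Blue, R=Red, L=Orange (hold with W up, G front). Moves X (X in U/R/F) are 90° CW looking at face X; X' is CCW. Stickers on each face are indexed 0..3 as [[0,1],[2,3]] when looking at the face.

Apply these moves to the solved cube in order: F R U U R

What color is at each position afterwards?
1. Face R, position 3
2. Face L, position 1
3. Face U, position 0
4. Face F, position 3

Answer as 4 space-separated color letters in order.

After move 1 (F): F=GGGG U=WWOO R=WRWR D=RRYY L=OYOY
After move 2 (R): R=WWRR U=WGOG F=GRGY D=RBYB B=OBWB
After move 3 (U): U=OWGG F=WWGY R=OBRR B=OYWB L=GROY
After move 4 (U): U=GOGW F=OBGY R=OYRR B=GRWB L=WWOY
After move 5 (R): R=RORY U=GBGY F=OBGB D=RWYG B=WROB
Query 1: R[3] = Y
Query 2: L[1] = W
Query 3: U[0] = G
Query 4: F[3] = B

Answer: Y W G B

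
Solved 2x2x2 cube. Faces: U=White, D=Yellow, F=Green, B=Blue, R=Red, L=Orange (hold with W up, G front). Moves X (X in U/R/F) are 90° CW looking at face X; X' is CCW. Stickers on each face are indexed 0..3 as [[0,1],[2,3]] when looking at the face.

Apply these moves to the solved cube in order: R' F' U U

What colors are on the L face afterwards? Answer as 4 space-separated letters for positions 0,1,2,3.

Answer: G R O W

Derivation:
After move 1 (R'): R=RRRR U=WBWB F=GWGW D=YGYG B=YBYB
After move 2 (F'): F=WWGG U=WBRR R=GRYR D=OOYG L=OBOW
After move 3 (U): U=RWRB F=GRGG R=YBYR B=OBYB L=WWOW
After move 4 (U): U=RRBW F=YBGG R=OBYR B=WWYB L=GROW
Query: L face = GROW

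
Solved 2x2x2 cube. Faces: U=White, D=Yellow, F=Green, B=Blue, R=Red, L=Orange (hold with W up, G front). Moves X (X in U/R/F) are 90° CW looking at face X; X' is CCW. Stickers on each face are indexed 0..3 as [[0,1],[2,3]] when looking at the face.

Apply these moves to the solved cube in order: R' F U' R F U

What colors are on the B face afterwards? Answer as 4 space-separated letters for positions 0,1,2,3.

After move 1 (R'): R=RRRR U=WBWB F=GWGW D=YGYG B=YBYB
After move 2 (F): F=GGWW U=WBOO R=WRBR D=RRYG L=OYOG
After move 3 (U'): U=BOWO F=OYWW R=GGBR B=WRYB L=YBOG
After move 4 (R): R=BGRG U=BYWW F=ORWG D=RYYW B=OROB
After move 5 (F): F=WOGR U=BYGB R=WGWG D=RBYW L=YROY
After move 6 (U): U=GBBY F=WGGR R=ORWG B=YROB L=WOOY
Query: B face = YROB

Answer: Y R O B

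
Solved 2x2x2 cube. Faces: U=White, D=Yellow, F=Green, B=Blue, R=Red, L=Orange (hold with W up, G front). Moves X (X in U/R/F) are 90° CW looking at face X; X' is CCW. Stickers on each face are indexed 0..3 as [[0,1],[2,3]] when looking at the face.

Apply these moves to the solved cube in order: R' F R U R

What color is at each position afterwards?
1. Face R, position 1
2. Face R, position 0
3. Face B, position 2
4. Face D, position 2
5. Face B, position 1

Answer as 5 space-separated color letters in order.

After move 1 (R'): R=RRRR U=WBWB F=GWGW D=YGYG B=YBYB
After move 2 (F): F=GGWW U=WBOO R=WRBR D=RRYG L=OYOG
After move 3 (R): R=BWRR U=WGOW F=GRWG D=RYYY B=OBBB
After move 4 (U): U=OWWG F=BWWG R=OBRR B=OYBB L=GROG
After move 5 (R): R=RORB U=OWWG F=BYWY D=RBYO B=GYWB
Query 1: R[1] = O
Query 2: R[0] = R
Query 3: B[2] = W
Query 4: D[2] = Y
Query 5: B[1] = Y

Answer: O R W Y Y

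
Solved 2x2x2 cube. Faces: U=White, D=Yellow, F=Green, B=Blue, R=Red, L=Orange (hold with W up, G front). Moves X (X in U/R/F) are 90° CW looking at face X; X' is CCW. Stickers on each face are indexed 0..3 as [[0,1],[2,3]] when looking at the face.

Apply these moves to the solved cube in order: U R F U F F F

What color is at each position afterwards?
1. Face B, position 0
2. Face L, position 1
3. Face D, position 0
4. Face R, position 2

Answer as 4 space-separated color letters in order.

Answer: G R R R

Derivation:
After move 1 (U): U=WWWW F=RRGG R=BBRR B=OOBB L=GGOO
After move 2 (R): R=RBRB U=WRWG F=RYGY D=YBYO B=WOWB
After move 3 (F): F=GRYY U=WROG R=WBGB D=RRYO L=GYOB
After move 4 (U): U=OWGR F=WBYY R=WOGB B=GYWB L=GROB
After move 5 (F): F=YWYB U=OWBR R=GORB D=GWYO L=GROR
After move 6 (F): F=YYBW U=OWRR R=BORB D=RGYO L=GGOW
After move 7 (F): F=BYWY U=OWWG R=RORB D=RBYO L=GROG
Query 1: B[0] = G
Query 2: L[1] = R
Query 3: D[0] = R
Query 4: R[2] = R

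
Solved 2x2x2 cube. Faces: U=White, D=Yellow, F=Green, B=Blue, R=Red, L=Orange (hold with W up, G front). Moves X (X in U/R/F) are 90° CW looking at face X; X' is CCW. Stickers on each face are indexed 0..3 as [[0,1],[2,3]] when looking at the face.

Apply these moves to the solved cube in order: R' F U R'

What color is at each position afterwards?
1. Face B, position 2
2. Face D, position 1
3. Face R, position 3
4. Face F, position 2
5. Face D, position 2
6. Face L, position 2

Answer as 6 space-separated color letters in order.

Answer: R R B W Y O

Derivation:
After move 1 (R'): R=RRRR U=WBWB F=GWGW D=YGYG B=YBYB
After move 2 (F): F=GGWW U=WBOO R=WRBR D=RRYG L=OYOG
After move 3 (U): U=OWOB F=WRWW R=YBBR B=OYYB L=GGOG
After move 4 (R'): R=BRYB U=OYOO F=WWWB D=RRYW B=GYRB
Query 1: B[2] = R
Query 2: D[1] = R
Query 3: R[3] = B
Query 4: F[2] = W
Query 5: D[2] = Y
Query 6: L[2] = O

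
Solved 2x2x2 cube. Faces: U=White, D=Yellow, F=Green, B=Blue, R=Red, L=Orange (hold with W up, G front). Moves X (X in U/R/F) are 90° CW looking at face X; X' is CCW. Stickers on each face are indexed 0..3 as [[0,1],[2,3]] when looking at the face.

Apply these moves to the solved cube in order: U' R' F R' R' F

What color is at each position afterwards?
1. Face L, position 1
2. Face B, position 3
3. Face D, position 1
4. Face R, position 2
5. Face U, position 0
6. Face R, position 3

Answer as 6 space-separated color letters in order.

Answer: G B R G W W

Derivation:
After move 1 (U'): U=WWWW F=OOGG R=GGRR B=RRBB L=BBOO
After move 2 (R'): R=GRGR U=WBWR F=OWGW D=YOYG B=YRYB
After move 3 (F): F=GOWW U=WBOB R=WRRR D=GGYG L=BYOO
After move 4 (R'): R=RRWR U=WYOY F=GBWB D=GOYW B=GRGB
After move 5 (R'): R=RRRW U=WGOG F=GYWY D=GBYB B=WROB
After move 6 (F): F=WGYY U=WGOY R=ORGW D=RRYB L=BGOB
Query 1: L[1] = G
Query 2: B[3] = B
Query 3: D[1] = R
Query 4: R[2] = G
Query 5: U[0] = W
Query 6: R[3] = W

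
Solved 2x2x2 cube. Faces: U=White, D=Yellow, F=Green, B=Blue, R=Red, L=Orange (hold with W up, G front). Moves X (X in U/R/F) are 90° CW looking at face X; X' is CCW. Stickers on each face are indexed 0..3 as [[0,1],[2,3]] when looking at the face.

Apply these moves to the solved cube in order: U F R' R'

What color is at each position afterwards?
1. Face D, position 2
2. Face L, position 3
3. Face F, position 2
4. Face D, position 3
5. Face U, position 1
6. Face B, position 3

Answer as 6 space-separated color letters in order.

After move 1 (U): U=WWWW F=RRGG R=BBRR B=OOBB L=GGOO
After move 2 (F): F=GRGR U=WWOG R=WBWR D=RBYY L=GYOY
After move 3 (R'): R=BRWW U=WBOO F=GWGG D=RRYR B=YOBB
After move 4 (R'): R=RWBW U=WBOY F=GBGO D=RWYG B=RORB
Query 1: D[2] = Y
Query 2: L[3] = Y
Query 3: F[2] = G
Query 4: D[3] = G
Query 5: U[1] = B
Query 6: B[3] = B

Answer: Y Y G G B B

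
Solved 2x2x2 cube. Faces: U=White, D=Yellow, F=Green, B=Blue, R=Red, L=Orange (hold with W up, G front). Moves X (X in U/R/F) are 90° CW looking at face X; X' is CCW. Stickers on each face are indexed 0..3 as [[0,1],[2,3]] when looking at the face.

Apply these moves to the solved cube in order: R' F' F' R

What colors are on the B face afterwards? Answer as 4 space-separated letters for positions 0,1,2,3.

After move 1 (R'): R=RRRR U=WBWB F=GWGW D=YGYG B=YBYB
After move 2 (F'): F=WWGG U=WBRR R=GRYR D=OOYG L=OBOW
After move 3 (F'): F=WGWG U=WBGY R=OROR D=BWYG L=OROR
After move 4 (R): R=OORR U=WGGG F=WWWG D=BYYY B=YBBB
Query: B face = YBBB

Answer: Y B B B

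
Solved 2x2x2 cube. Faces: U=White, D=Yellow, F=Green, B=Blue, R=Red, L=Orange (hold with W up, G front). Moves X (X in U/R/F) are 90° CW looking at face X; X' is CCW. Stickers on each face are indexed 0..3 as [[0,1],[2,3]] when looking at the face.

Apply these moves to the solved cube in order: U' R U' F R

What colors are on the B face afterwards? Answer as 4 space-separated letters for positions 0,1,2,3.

Answer: R G G B

Derivation:
After move 1 (U'): U=WWWW F=OOGG R=GGRR B=RRBB L=BBOO
After move 2 (R): R=RGRG U=WOWG F=OYGY D=YBYR B=WRWB
After move 3 (U'): U=OGWW F=BBGY R=OYRG B=RGWB L=WROO
After move 4 (F): F=GBYB U=OGOR R=WYWG D=ROYR L=WYOB
After move 5 (R): R=WWGY U=OBOB F=GOYR D=RWYR B=RGGB
Query: B face = RGGB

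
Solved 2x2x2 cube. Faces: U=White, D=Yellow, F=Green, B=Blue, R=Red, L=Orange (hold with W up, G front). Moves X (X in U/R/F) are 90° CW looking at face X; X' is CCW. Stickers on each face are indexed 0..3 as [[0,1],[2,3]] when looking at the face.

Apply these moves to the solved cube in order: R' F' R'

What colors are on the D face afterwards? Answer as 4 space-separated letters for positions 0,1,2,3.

After move 1 (R'): R=RRRR U=WBWB F=GWGW D=YGYG B=YBYB
After move 2 (F'): F=WWGG U=WBRR R=GRYR D=OOYG L=OBOW
After move 3 (R'): R=RRGY U=WYRY F=WBGR D=OWYG B=GBOB
Query: D face = OWYG

Answer: O W Y G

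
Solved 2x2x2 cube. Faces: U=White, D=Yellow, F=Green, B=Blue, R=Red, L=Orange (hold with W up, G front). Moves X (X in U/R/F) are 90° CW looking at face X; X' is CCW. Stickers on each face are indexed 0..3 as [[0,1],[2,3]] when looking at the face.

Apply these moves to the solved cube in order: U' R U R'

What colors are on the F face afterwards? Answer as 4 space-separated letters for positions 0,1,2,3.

Answer: R W G O

Derivation:
After move 1 (U'): U=WWWW F=OOGG R=GGRR B=RRBB L=BBOO
After move 2 (R): R=RGRG U=WOWG F=OYGY D=YBYR B=WRWB
After move 3 (U): U=WWGO F=RGGY R=WRRG B=BBWB L=OYOO
After move 4 (R'): R=RGWR U=WWGB F=RWGO D=YGYY B=RBBB
Query: F face = RWGO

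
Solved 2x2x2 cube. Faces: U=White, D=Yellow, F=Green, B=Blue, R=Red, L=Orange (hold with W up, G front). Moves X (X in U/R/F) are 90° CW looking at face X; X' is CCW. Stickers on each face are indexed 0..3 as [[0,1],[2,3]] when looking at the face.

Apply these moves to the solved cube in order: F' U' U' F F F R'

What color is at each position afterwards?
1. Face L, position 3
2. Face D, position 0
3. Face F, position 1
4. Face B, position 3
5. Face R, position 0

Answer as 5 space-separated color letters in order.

Answer: W R R B W

Derivation:
After move 1 (F'): F=GGGG U=WWRR R=YRYR D=OOYY L=OWOW
After move 2 (U'): U=WRWR F=OWGG R=GGYR B=YRBB L=BBOW
After move 3 (U'): U=RRWW F=BBGG R=OWYR B=GGBB L=YROW
After move 4 (F): F=GBGB U=RRWR R=WWWR D=YOYY L=YOOO
After move 5 (F): F=GGBB U=RROO R=WWRR D=WWYY L=YYOO
After move 6 (F): F=BGBG U=RROY R=OWOR D=RWYY L=YWOW
After move 7 (R'): R=WROO U=RBOG F=BRBY D=RGYG B=YGWB
Query 1: L[3] = W
Query 2: D[0] = R
Query 3: F[1] = R
Query 4: B[3] = B
Query 5: R[0] = W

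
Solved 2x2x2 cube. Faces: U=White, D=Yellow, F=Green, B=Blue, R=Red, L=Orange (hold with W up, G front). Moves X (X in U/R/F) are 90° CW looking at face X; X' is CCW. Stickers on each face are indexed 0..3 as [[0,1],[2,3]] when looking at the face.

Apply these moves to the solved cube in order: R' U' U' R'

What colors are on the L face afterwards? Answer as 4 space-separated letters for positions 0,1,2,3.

Answer: R R O O

Derivation:
After move 1 (R'): R=RRRR U=WBWB F=GWGW D=YGYG B=YBYB
After move 2 (U'): U=BBWW F=OOGW R=GWRR B=RRYB L=YBOO
After move 3 (U'): U=BWBW F=YBGW R=OORR B=GWYB L=RROO
After move 4 (R'): R=OROR U=BYBG F=YWGW D=YBYW B=GWGB
Query: L face = RROO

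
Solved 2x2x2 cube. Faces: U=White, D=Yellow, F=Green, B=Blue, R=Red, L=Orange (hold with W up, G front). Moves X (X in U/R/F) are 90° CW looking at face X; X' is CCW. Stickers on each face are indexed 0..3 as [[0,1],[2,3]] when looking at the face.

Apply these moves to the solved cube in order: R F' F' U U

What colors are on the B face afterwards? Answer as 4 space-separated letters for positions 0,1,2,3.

Answer: Y G W B

Derivation:
After move 1 (R): R=RRRR U=WGWG F=GYGY D=YBYB B=WBWB
After move 2 (F'): F=YYGG U=WGRR R=BRYR D=OOYB L=OGOW
After move 3 (F'): F=YGYG U=WGBY R=OROR D=GWYB L=OROR
After move 4 (U): U=BWYG F=ORYG R=WBOR B=ORWB L=YGOR
After move 5 (U): U=YBGW F=WBYG R=OROR B=YGWB L=OROR
Query: B face = YGWB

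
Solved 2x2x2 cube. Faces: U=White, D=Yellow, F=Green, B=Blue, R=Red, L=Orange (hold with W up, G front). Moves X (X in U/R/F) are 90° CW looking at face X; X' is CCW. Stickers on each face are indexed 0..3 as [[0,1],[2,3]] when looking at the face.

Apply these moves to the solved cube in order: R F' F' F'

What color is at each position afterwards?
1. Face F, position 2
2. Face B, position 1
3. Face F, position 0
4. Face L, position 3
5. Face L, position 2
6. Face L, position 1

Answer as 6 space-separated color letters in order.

After move 1 (R): R=RRRR U=WGWG F=GYGY D=YBYB B=WBWB
After move 2 (F'): F=YYGG U=WGRR R=BRYR D=OOYB L=OGOW
After move 3 (F'): F=YGYG U=WGBY R=OROR D=GWYB L=OROR
After move 4 (F'): F=GGYY U=WGOO R=WRGR D=RRYB L=OYOB
Query 1: F[2] = Y
Query 2: B[1] = B
Query 3: F[0] = G
Query 4: L[3] = B
Query 5: L[2] = O
Query 6: L[1] = Y

Answer: Y B G B O Y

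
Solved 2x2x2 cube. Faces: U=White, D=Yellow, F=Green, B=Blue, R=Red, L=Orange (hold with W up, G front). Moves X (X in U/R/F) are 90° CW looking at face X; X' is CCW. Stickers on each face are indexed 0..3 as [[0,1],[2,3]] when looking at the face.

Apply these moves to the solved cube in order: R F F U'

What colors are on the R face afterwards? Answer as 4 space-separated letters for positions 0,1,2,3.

Answer: Y G O R

Derivation:
After move 1 (R): R=RRRR U=WGWG F=GYGY D=YBYB B=WBWB
After move 2 (F): F=GGYY U=WGOO R=WRGR D=RRYB L=OYOB
After move 3 (F): F=YGYG U=WGBY R=OROR D=GWYB L=OROR
After move 4 (U'): U=GYWB F=ORYG R=YGOR B=ORWB L=WBOR
Query: R face = YGOR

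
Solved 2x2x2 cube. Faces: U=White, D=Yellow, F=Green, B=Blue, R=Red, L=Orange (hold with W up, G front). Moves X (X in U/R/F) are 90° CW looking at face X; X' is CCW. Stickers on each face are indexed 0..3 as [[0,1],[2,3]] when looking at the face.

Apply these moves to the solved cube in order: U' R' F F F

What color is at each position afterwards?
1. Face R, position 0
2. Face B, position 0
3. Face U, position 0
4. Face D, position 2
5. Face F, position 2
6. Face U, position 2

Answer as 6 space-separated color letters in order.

After move 1 (U'): U=WWWW F=OOGG R=GGRR B=RRBB L=BBOO
After move 2 (R'): R=GRGR U=WBWR F=OWGW D=YOYG B=YRYB
After move 3 (F): F=GOWW U=WBOB R=WRRR D=GGYG L=BYOO
After move 4 (F): F=WGWO U=WBOY R=ORBR D=RWYG L=BGOG
After move 5 (F): F=WWOG U=WBGG R=ORYR D=BOYG L=BROW
Query 1: R[0] = O
Query 2: B[0] = Y
Query 3: U[0] = W
Query 4: D[2] = Y
Query 5: F[2] = O
Query 6: U[2] = G

Answer: O Y W Y O G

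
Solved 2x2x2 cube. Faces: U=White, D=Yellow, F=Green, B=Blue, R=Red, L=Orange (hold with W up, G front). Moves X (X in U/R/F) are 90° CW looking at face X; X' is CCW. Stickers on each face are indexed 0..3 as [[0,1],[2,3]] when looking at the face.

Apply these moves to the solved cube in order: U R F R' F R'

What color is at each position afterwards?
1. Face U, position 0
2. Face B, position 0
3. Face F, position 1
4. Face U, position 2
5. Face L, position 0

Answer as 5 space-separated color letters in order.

After move 1 (U): U=WWWW F=RRGG R=BBRR B=OOBB L=GGOO
After move 2 (R): R=RBRB U=WRWG F=RYGY D=YBYO B=WOWB
After move 3 (F): F=GRYY U=WROG R=WBGB D=RRYO L=GYOB
After move 4 (R'): R=BBWG U=WWOW F=GRYG D=RRYY B=OORB
After move 5 (F): F=YGGR U=WWBY R=OBWG D=WBYY L=GROR
After move 6 (R'): R=BGOW U=WRBO F=YWGY D=WGYR B=YOBB
Query 1: U[0] = W
Query 2: B[0] = Y
Query 3: F[1] = W
Query 4: U[2] = B
Query 5: L[0] = G

Answer: W Y W B G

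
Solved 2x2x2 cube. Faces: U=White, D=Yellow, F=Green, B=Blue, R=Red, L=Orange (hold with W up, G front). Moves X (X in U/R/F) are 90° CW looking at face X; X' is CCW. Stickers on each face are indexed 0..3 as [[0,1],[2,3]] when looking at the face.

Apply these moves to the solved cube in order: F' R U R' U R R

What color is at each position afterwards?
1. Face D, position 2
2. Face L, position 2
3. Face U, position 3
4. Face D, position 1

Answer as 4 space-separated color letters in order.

Answer: Y O Y R

Derivation:
After move 1 (F'): F=GGGG U=WWRR R=YRYR D=OOYY L=OWOW
After move 2 (R): R=YYRR U=WGRG F=GOGY D=OBYB B=RBWB
After move 3 (U): U=RWGG F=YYGY R=RBRR B=OWWB L=GOOW
After move 4 (R'): R=BRRR U=RWGO F=YWGG D=OYYY B=BWBB
After move 5 (U): U=GROW F=BRGG R=BWRR B=GOBB L=YWOW
After move 6 (R): R=RBRW U=GROG F=BYGY D=OBYG B=WORB
After move 7 (R): R=RRWB U=GYOY F=BBGG D=ORYW B=GORB
Query 1: D[2] = Y
Query 2: L[2] = O
Query 3: U[3] = Y
Query 4: D[1] = R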